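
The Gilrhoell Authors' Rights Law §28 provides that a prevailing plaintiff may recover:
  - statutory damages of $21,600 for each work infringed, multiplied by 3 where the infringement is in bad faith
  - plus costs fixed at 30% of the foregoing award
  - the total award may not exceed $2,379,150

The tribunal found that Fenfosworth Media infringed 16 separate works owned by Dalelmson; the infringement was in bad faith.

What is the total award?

Statutory damages: 16 × $21,600 = $345,600
Trebled: 3 × $345,600 = $1,036,800
Costs: 30% of $1,036,800 = $311,040
Award plus costs: $1,036,800 + $311,040 = $1,347,840
Cap at $2,379,150: $1,347,840 is within the cap, no reduction.

$1,347,840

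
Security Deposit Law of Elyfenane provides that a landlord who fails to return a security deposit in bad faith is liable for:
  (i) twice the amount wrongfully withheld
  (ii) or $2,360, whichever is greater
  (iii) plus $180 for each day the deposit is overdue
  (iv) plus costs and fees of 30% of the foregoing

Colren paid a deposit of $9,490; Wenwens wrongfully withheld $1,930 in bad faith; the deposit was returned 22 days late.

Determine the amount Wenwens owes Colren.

Doubled: 2 × $1,930 = $3,860
Minimum $2,360: $3,860 meets the minimum, no increase.
Late-return penalty: 22 × $180 = $3,960
Damages plus late penalty: $3,860 + $3,960 = $7,820
Costs and fees: 30% of $7,820 = $2,346
Total recovery: $7,820 + $2,346 = $10,166

$10,166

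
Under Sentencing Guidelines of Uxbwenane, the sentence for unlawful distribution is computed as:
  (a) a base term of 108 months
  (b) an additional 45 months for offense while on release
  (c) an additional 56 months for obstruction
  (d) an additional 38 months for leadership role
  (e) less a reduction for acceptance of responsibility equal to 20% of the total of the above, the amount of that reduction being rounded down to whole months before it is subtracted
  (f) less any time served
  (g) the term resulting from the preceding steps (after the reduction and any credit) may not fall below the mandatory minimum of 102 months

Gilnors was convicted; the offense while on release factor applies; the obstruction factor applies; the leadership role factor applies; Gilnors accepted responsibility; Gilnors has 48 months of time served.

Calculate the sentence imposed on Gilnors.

Offense while on release enhancement: +45 months
Obstruction enhancement: +56 months
Leadership role enhancement: +38 months
Adjusted term: 108 months + 45 months + 56 months + 38 months = 247 months
Acceptance of responsibility reduction: 20% of 247 months = 49 months (rounded down)
After reduction: 247 − 49 = 198 months
Less time served: 198 months − 48 months = 150 months
Minimum 102 months: 150 months meets the minimum, no increase.

150 months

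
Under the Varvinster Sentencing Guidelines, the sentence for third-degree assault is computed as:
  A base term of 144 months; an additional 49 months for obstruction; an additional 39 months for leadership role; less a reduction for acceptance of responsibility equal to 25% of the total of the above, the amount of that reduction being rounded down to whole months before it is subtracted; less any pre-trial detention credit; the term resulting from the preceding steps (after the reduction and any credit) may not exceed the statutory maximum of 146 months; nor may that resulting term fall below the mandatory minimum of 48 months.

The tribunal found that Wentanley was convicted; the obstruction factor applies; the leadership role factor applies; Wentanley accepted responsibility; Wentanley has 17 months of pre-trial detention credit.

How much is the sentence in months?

Obstruction enhancement: +49 months
Leadership role enhancement: +39 months
Adjusted term: 144 months + 49 months + 39 months = 232 months
Acceptance of responsibility reduction: 25% of 232 months = 58 months (rounded down)
After reduction: 232 − 58 = 174 months
Less pre-trial detention credit: 174 months − 17 months = 157 months
Cap at 146 months: 157 months exceeds the cap → 146 months
Minimum 48 months: 146 months meets the minimum, no increase.

146 months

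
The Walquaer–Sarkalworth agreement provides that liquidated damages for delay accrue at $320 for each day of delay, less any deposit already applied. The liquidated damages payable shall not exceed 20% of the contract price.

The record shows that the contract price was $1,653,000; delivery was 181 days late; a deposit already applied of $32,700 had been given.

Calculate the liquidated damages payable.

Per-day damages: 181 × $320 = $57,920
Less deposit already applied: $57,920 − $32,700 = $25,220
Cap: 20% of $1,653,000 = $330,600
Cap at $330,600: $25,220 is within the cap, no reduction.

$25,220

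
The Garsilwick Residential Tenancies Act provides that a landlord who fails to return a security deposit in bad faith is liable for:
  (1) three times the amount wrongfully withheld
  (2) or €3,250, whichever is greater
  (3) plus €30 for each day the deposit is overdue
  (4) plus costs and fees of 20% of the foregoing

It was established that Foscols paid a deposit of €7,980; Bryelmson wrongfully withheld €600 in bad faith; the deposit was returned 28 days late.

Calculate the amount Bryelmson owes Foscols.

Trebled: 3 × €600 = €1,800
Minimum €3,250: €1,800 is below the minimum → €3,250
Late-return penalty: 28 × €30 = €840
Damages plus late penalty: €3,250 + €840 = €4,090
Costs and fees: 20% of €4,090 = €818
Total recovery: €4,090 + €818 = €4,908

Recovery: €4,908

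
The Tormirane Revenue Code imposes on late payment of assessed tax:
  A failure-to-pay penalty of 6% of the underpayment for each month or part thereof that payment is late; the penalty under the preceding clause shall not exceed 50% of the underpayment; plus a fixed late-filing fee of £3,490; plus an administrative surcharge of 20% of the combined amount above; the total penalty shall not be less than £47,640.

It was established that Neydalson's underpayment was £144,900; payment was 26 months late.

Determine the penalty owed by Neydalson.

£91,128

Accrued rate: 6% × 26 = 156%, capped at 50% → 50%
Failure-to-pay penalty: 50% of £144,900 = £72,450
Penalty before surcharge: £72,450 + £3,490 = £75,940
Administrative surcharge: 20% of £75,940 = £15,188
Total penalty: £75,940 + £15,188 = £91,128
Minimum £47,640: £91,128 meets the minimum, no increase.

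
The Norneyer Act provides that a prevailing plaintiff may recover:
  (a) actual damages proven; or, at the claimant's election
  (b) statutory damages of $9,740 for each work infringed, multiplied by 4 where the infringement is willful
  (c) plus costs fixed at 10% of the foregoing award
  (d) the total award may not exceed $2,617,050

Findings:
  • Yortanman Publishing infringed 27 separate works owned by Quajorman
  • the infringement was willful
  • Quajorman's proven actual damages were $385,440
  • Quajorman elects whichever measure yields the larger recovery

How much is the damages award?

Statutory damages: 27 × $9,740 = $262,980
Multiplied by 4: 4 × $262,980 = $1,051,920
Greater of actual damages ($385,440) or enhanced statutory damages ($1,051,920): $1,051,920
Costs: 10% of $1,051,920 = $105,192
Award plus costs: $1,051,920 + $105,192 = $1,157,112
Cap at $2,617,050: $1,157,112 is within the cap, no reduction.

Award: $1,157,112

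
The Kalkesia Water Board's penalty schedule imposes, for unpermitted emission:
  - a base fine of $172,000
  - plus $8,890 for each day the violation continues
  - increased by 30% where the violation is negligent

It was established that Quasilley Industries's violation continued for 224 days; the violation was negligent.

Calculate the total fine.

Civil penalty: $2,812,368

Per-day component: 224 × $8,890 = $1,991,360
Base plus per-day: $172,000 + $1,991,360 = $2,163,360
Enhancement: 30% of $2,163,360 = $649,008
Enhanced fine: $2,163,360 + $649,008 = $2,812,368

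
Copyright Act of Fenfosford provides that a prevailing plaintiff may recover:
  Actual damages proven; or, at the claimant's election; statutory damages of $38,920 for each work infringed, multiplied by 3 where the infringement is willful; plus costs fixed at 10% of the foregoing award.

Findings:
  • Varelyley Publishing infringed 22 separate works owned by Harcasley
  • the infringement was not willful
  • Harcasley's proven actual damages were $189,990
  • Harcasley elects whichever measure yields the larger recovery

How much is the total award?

$941,864

Statutory damages: 22 × $38,920 = $856,240
Infringement not willful: no ×3 enhancement.
Greater of actual damages ($189,990) or statutory damages ($856,240): $856,240
Costs: 10% of $856,240 = $85,624
Award plus costs: $856,240 + $85,624 = $941,864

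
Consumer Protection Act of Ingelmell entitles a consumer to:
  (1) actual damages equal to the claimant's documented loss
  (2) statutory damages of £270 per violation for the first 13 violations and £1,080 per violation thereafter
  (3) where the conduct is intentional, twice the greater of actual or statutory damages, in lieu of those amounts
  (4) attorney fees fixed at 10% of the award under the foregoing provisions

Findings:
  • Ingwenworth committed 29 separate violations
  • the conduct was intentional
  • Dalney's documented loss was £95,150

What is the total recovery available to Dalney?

First 13 violations: 13 × £270 = £3,510
Remaining violations: (29 − 13) × £1,080 = £17,280
Statutory damages: £3,510 + £17,280 = £20,790
Greater of actual damages (£95,150) or statutory damages (£20,790): £95,150
Doubled: 2 × £95,150 = £190,300
Attorney fees: 10% of £190,300 = £19,030
Total recovery: £190,300 + £19,030 = £209,330

£209,330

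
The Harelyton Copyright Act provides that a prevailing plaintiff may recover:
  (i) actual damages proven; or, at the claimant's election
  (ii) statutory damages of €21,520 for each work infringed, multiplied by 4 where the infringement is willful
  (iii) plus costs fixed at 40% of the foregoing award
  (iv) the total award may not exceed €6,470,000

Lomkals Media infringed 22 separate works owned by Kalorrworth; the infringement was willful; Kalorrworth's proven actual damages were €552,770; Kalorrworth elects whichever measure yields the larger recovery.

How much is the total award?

Award: €2,651,264

Statutory damages: 22 × €21,520 = €473,440
Multiplied by 4: 4 × €473,440 = €1,893,760
Greater of actual damages (€552,770) or enhanced statutory damages (€1,893,760): €1,893,760
Costs: 40% of €1,893,760 = €757,504
Award plus costs: €1,893,760 + €757,504 = €2,651,264
Cap at €6,470,000: €2,651,264 is within the cap, no reduction.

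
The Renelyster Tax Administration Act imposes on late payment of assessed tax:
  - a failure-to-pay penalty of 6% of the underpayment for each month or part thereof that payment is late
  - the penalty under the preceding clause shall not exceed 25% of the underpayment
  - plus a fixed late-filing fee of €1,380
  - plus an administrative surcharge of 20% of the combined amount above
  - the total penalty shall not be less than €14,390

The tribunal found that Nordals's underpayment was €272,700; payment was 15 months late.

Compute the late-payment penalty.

Accrued rate: 6% × 15 = 90%, capped at 25% → 25%
Failure-to-pay penalty: 25% of €272,700 = €68,175
Penalty before surcharge: €68,175 + €1,380 = €69,555
Administrative surcharge: 20% of €69,555 = €13,911
Total penalty: €69,555 + €13,911 = €83,466
Minimum €14,390: €83,466 meets the minimum, no increase.

€83,466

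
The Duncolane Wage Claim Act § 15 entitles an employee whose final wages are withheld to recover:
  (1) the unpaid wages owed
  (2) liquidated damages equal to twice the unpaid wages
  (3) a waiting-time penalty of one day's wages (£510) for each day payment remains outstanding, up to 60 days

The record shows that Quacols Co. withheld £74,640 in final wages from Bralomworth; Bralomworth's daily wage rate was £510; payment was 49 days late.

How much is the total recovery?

Total award: £248,910

Doubled: 2 × £74,640 = £149,280
Penalty days: min(49, 60) = 49
Waiting-time penalty: 49 × £510 = £24,990
Total award: £74,640 + £149,280 + £24,990 = £248,910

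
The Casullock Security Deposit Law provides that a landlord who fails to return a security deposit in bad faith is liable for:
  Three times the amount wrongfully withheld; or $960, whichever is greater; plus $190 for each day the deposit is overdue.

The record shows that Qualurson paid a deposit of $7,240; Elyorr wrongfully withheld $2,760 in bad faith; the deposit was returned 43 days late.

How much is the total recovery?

$16,450

Trebled: 3 × $2,760 = $8,280
Minimum $960: $8,280 meets the minimum, no increase.
Late-return penalty: 43 × $190 = $8,170
Damages plus late penalty: $8,280 + $8,170 = $16,450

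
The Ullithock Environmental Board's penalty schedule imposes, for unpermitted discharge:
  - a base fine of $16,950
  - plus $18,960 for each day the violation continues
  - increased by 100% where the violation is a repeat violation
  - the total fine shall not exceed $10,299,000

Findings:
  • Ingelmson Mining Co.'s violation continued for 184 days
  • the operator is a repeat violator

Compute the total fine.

Per-day component: 184 × $18,960 = $3,488,640
Base plus per-day: $16,950 + $3,488,640 = $3,505,590
Enhancement: 100% of $3,505,590 = $3,505,590
Enhanced fine: $3,505,590 + $3,505,590 = $7,011,180
Cap at $10,299,000: $7,011,180 is within the cap, no reduction.

Civil penalty: $7,011,180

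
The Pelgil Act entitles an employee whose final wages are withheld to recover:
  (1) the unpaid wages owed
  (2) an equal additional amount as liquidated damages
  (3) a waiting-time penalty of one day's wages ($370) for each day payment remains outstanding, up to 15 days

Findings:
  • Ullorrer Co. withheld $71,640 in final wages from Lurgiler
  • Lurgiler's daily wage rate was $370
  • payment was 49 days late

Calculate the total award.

$148,830

Liquidated damages (equal amount): $71,640
Penalty days: min(49, 15) = 15
Waiting-time penalty: 15 × $370 = $5,550
Total award: $71,640 + $71,640 + $5,550 = $148,830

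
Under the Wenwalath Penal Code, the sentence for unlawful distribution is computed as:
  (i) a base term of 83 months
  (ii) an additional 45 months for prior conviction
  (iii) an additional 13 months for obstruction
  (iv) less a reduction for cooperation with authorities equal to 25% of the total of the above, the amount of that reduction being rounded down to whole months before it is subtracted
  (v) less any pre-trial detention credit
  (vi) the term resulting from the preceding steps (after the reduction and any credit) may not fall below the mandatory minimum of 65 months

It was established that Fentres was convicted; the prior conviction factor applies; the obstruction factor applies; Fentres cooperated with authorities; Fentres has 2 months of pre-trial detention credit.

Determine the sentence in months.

Prior conviction enhancement: +45 months
Obstruction enhancement: +13 months
Adjusted term: 83 months + 45 months + 13 months = 141 months
Cooperation with authorities reduction: 25% of 141 months = 35 months (rounded down)
After reduction: 141 − 35 = 106 months
Less pre-trial detention credit: 106 months − 2 months = 104 months
Minimum 65 months: 104 months meets the minimum, no increase.

104 months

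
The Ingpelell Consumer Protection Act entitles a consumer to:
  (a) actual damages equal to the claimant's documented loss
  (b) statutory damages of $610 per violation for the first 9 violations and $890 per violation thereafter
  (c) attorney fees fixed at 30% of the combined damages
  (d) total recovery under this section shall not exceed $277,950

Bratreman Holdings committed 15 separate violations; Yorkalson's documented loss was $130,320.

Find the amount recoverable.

$183,495

First 9 violations: 9 × $610 = $5,490
Remaining violations: (15 − 9) × $890 = $5,340
Statutory damages: $5,490 + $5,340 = $10,830
Combined damages: $130,320 + $10,830 = $141,150
Attorney fees: 30% of $141,150 = $42,345
Total before cap: $141,150 + $42,345 = $183,495
Cap at $277,950: $183,495 is within the cap, no reduction.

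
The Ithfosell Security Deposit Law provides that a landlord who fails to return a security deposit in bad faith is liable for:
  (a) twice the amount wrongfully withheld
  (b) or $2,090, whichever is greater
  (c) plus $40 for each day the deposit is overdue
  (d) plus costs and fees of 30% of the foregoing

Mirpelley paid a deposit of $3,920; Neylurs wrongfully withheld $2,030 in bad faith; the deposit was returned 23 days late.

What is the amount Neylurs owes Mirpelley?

$6,474

Doubled: 2 × $2,030 = $4,060
Minimum $2,090: $4,060 meets the minimum, no increase.
Late-return penalty: 23 × $40 = $920
Damages plus late penalty: $4,060 + $920 = $4,980
Costs and fees: 30% of $4,980 = $1,494
Total recovery: $4,980 + $1,494 = $6,474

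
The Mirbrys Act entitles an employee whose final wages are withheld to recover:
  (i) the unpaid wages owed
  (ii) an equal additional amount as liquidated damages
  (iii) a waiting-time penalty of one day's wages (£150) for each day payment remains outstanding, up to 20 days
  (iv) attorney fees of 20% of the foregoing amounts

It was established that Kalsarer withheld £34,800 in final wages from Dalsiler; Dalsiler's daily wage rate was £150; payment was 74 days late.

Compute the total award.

£87,120

Liquidated damages (equal amount): £34,800
Penalty days: min(74, 20) = 20
Waiting-time penalty: 20 × £150 = £3,000
Subtotal: £34,800 + £34,800 + £3,000 = £72,600
Attorney fees: 20% of £72,600 = £14,520
Total award: £72,600 + £14,520 = £87,120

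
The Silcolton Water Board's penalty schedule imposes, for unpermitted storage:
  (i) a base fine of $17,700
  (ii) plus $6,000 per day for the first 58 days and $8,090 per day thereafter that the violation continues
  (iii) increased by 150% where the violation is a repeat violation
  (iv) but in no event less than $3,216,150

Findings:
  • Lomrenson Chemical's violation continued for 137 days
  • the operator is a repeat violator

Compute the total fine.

$3,216,150

First 58 days: 58 × $6,000 = $348,000
Remaining days: (137 − 58) × $8,090 = $639,110
Per-day component: $348,000 + $639,110 = $987,110
Base plus per-day: $17,700 + $987,110 = $1,004,810
Enhancement: 150% of $1,004,810 = $1,507,215
Enhanced fine: $1,004,810 + $1,507,215 = $2,512,025
Minimum $3,216,150: $2,512,025 is below the minimum → $3,216,150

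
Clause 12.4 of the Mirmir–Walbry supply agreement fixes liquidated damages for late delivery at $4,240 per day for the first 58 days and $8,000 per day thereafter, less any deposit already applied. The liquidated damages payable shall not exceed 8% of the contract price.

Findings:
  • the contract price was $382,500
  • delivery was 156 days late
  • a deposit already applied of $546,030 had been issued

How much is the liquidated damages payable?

$30,600

First 58 days: 58 × $4,240 = $245,920
Remaining days: (156 − 58) × $8,000 = $784,000
Accrued per-day damages: $245,920 + $784,000 = $1,029,920
Less deposit already applied: $1,029,920 − $546,030 = $483,890
Cap: 8% of $382,500 = $30,600
Cap at $30,600: $483,890 exceeds the cap → $30,600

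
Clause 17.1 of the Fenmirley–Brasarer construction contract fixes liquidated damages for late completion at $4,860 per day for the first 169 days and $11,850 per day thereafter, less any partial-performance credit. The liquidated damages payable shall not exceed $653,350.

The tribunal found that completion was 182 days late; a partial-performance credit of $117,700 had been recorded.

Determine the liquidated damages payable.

First 169 days: 169 × $4,860 = $821,340
Remaining days: (182 − 169) × $11,850 = $154,050
Accrued per-day damages: $821,340 + $154,050 = $975,390
Less partial-performance credit: $975,390 − $117,700 = $857,690
Cap at $653,350: $857,690 exceeds the cap → $653,350

$653,350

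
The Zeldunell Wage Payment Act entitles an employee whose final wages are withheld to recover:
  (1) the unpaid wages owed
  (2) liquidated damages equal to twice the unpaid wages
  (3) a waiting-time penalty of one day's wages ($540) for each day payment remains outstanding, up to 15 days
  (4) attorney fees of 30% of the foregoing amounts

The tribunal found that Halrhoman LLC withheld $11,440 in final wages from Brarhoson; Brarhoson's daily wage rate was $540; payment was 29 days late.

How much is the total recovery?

Doubled: 2 × $11,440 = $22,880
Penalty days: min(29, 15) = 15
Waiting-time penalty: 15 × $540 = $8,100
Subtotal: $11,440 + $22,880 + $8,100 = $42,420
Attorney fees: 30% of $42,420 = $12,726
Total award: $42,420 + $12,726 = $55,146

$55,146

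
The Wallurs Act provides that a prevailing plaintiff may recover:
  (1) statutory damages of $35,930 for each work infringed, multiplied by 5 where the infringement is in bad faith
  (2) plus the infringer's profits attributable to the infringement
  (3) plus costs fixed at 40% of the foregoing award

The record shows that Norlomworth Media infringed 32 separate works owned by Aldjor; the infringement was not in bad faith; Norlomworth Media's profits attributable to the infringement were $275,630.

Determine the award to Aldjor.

$1,995,546

Statutory damages: 32 × $35,930 = $1,149,760
Infringement not in bad faith: no ×5 enhancement.
Combined award: $1,149,760 + $275,630 = $1,425,390
Costs: 40% of $1,425,390 = $570,156
Award plus costs: $1,425,390 + $570,156 = $1,995,546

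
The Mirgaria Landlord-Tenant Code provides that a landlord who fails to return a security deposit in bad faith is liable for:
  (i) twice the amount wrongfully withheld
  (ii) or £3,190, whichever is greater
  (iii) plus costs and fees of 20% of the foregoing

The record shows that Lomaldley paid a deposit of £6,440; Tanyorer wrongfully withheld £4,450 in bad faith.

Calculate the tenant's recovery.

£10,680

Doubled: 2 × £4,450 = £8,900
Minimum £3,190: £8,900 meets the minimum, no increase.
Costs and fees: 20% of £8,900 = £1,780
Total recovery: £8,900 + £1,780 = £10,680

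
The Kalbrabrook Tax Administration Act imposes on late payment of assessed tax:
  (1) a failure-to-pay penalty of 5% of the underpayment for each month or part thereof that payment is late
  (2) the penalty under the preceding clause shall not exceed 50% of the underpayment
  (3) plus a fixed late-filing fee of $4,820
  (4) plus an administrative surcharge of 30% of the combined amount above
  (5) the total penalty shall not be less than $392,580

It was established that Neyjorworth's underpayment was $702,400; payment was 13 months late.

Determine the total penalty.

Accrued rate: 5% × 13 = 65%, capped at 50% → 50%
Failure-to-pay penalty: 50% of $702,400 = $351,200
Penalty before surcharge: $351,200 + $4,820 = $356,020
Administrative surcharge: 30% of $356,020 = $106,806
Total penalty: $356,020 + $106,806 = $462,826
Minimum $392,580: $462,826 meets the minimum, no increase.

$462,826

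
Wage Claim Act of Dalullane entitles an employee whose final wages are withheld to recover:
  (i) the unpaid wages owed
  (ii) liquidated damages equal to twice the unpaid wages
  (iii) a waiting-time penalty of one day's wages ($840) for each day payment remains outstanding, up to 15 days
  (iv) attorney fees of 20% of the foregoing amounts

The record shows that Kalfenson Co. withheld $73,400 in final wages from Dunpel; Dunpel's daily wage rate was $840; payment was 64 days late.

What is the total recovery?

$279,360

Doubled: 2 × $73,400 = $146,800
Penalty days: min(64, 15) = 15
Waiting-time penalty: 15 × $840 = $12,600
Subtotal: $73,400 + $146,800 + $12,600 = $232,800
Attorney fees: 20% of $232,800 = $46,560
Total award: $232,800 + $46,560 = $279,360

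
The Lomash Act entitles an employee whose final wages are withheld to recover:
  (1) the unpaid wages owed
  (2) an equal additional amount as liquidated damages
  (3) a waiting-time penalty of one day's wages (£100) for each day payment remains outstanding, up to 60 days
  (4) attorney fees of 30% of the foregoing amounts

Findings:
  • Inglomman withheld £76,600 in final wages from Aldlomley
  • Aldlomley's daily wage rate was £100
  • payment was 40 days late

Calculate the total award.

Liquidated damages (equal amount): £76,600
Penalty days: min(40, 60) = 40
Waiting-time penalty: 40 × £100 = £4,000
Subtotal: £76,600 + £76,600 + £4,000 = £157,200
Attorney fees: 30% of £157,200 = £47,160
Total award: £157,200 + £47,160 = £204,360

Total award: £204,360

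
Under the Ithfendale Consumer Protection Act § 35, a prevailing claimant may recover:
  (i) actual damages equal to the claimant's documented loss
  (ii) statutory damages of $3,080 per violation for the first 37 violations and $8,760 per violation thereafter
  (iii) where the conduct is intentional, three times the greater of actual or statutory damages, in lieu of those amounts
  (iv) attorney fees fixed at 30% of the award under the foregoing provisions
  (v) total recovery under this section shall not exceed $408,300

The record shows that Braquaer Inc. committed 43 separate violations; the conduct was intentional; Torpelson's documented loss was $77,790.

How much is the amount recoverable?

First 37 violations: 37 × $3,080 = $113,960
Remaining violations: (43 − 37) × $8,760 = $52,560
Statutory damages: $113,960 + $52,560 = $166,520
Greater of actual damages ($77,790) or statutory damages ($166,520): $166,520
Trebled: 3 × $166,520 = $499,560
Attorney fees: 30% of $499,560 = $149,868
Total before cap: $499,560 + $149,868 = $649,428
Cap at $408,300: $649,428 exceeds the cap → $408,300

$408,300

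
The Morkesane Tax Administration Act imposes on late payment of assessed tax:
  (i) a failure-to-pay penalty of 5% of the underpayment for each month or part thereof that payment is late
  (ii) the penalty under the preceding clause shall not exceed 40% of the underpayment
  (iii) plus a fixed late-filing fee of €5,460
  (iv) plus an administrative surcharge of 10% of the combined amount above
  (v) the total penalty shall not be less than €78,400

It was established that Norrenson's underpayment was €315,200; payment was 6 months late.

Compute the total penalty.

Accrued rate: 5% × 6 = 30%, capped at 40% → 30%
Failure-to-pay penalty: 30% of €315,200 = €94,560
Penalty before surcharge: €94,560 + €5,460 = €100,020
Administrative surcharge: 10% of €100,020 = €10,002
Total penalty: €100,020 + €10,002 = €110,022
Minimum €78,400: €110,022 meets the minimum, no increase.

€110,022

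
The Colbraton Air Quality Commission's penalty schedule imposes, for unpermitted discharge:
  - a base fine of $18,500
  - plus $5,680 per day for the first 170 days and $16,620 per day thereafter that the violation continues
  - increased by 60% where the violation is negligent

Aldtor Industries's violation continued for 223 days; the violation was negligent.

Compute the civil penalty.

$2,983,936

First 170 days: 170 × $5,680 = $965,600
Remaining days: (223 − 170) × $16,620 = $880,860
Per-day component: $965,600 + $880,860 = $1,846,460
Base plus per-day: $18,500 + $1,846,460 = $1,864,960
Enhancement: 60% of $1,864,960 = $1,118,976
Enhanced fine: $1,864,960 + $1,118,976 = $2,983,936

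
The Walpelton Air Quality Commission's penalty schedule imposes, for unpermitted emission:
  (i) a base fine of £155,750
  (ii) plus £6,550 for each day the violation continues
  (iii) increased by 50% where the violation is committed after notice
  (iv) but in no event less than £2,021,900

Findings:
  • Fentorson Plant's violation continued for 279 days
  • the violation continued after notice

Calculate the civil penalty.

Per-day component: 279 × £6,550 = £1,827,450
Base plus per-day: £155,750 + £1,827,450 = £1,983,200
Enhancement: 50% of £1,983,200 = £991,600
Enhanced fine: £1,983,200 + £991,600 = £2,974,800
Minimum £2,021,900: £2,974,800 meets the minimum, no increase.

£2,974,800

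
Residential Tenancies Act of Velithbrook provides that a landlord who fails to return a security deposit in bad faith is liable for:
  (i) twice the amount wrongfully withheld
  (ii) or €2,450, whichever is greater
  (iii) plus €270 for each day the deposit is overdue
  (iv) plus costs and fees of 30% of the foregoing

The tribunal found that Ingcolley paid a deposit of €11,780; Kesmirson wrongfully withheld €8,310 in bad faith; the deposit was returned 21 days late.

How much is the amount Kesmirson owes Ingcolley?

Doubled: 2 × €8,310 = €16,620
Minimum €2,450: €16,620 meets the minimum, no increase.
Late-return penalty: 21 × €270 = €5,670
Damages plus late penalty: €16,620 + €5,670 = €22,290
Costs and fees: 30% of €22,290 = €6,687
Total recovery: €22,290 + €6,687 = €28,977

Recovery: €28,977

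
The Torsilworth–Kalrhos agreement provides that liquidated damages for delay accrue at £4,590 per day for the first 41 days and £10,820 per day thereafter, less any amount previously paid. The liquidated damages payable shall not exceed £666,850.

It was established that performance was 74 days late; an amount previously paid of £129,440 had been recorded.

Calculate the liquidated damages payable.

First 41 days: 41 × £4,590 = £188,190
Remaining days: (74 − 41) × £10,820 = £357,060
Accrued per-day damages: £188,190 + £357,060 = £545,250
Less amount previously paid: £545,250 − £129,440 = £415,810
Cap at £666,850: £415,810 is within the cap, no reduction.

£415,810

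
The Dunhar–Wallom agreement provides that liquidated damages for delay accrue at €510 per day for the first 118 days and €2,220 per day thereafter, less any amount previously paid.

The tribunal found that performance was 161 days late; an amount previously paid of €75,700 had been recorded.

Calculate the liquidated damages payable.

First 118 days: 118 × €510 = €60,180
Remaining days: (161 − 118) × €2,220 = €95,460
Accrued per-day damages: €60,180 + €95,460 = €155,640
Less amount previously paid: €155,640 − €75,700 = €79,940

€79,940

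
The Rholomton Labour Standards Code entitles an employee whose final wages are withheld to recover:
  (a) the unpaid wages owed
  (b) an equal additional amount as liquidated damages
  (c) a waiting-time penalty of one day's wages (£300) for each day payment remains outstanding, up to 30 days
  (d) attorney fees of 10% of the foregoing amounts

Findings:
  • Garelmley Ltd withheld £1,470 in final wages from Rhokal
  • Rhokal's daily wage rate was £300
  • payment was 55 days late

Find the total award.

£13,134

Liquidated damages (equal amount): £1,470
Penalty days: min(55, 30) = 30
Waiting-time penalty: 30 × £300 = £9,000
Subtotal: £1,470 + £1,470 + £9,000 = £11,940
Attorney fees: 10% of £11,940 = £1,194
Total award: £11,940 + £1,194 = £13,134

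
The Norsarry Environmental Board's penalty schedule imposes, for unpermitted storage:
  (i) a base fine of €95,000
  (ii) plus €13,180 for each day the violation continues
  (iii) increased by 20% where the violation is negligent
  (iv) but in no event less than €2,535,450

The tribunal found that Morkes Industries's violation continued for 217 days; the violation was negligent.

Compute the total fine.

€3,546,072

Per-day component: 217 × €13,180 = €2,860,060
Base plus per-day: €95,000 + €2,860,060 = €2,955,060
Enhancement: 20% of €2,955,060 = €591,012
Enhanced fine: €2,955,060 + €591,012 = €3,546,072
Minimum €2,535,450: €3,546,072 meets the minimum, no increase.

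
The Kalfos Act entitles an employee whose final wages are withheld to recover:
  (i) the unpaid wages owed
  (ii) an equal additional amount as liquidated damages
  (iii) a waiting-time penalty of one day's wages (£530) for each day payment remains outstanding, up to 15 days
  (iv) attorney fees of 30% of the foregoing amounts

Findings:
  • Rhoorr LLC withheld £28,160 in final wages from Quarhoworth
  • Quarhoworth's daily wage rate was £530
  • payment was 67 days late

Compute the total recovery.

Liquidated damages (equal amount): £28,160
Penalty days: min(67, 15) = 15
Waiting-time penalty: 15 × £530 = £7,950
Subtotal: £28,160 + £28,160 + £7,950 = £64,270
Attorney fees: 30% of £64,270 = £19,281
Total award: £64,270 + £19,281 = £83,551

Total award: £83,551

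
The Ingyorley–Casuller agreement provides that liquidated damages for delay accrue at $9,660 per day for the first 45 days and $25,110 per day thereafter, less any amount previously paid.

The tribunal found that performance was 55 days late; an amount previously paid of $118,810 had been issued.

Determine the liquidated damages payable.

$566,990

First 45 days: 45 × $9,660 = $434,700
Remaining days: (55 − 45) × $25,110 = $251,100
Accrued per-day damages: $434,700 + $251,100 = $685,800
Less amount previously paid: $685,800 − $118,810 = $566,990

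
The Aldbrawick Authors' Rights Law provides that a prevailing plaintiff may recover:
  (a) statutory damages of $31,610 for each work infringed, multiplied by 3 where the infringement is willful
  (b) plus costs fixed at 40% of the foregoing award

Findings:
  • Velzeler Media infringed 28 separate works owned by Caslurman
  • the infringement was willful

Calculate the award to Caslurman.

Statutory damages: 28 × $31,610 = $885,080
Trebled: 3 × $885,080 = $2,655,240
Costs: 40% of $2,655,240 = $1,062,096
Award plus costs: $2,655,240 + $1,062,096 = $3,717,336

Award: $3,717,336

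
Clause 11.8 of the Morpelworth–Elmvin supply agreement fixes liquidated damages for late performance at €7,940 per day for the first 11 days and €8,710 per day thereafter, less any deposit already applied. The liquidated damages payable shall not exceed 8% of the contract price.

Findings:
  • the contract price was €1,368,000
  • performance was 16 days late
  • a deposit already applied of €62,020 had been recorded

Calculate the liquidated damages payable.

First 11 days: 11 × €7,940 = €87,340
Remaining days: (16 − 11) × €8,710 = €43,550
Accrued per-day damages: €87,340 + €43,550 = €130,890
Less deposit already applied: €130,890 − €62,020 = €68,870
Cap: 8% of €1,368,000 = €109,440
Cap at €109,440: €68,870 is within the cap, no reduction.

€68,870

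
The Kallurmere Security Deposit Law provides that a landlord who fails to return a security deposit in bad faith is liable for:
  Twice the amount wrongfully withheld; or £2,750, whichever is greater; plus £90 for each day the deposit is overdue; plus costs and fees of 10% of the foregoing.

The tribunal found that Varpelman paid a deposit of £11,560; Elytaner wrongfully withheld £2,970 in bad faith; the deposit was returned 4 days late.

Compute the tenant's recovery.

Doubled: 2 × £2,970 = £5,940
Minimum £2,750: £5,940 meets the minimum, no increase.
Late-return penalty: 4 × £90 = £360
Damages plus late penalty: £5,940 + £360 = £6,300
Costs and fees: 10% of £6,300 = £630
Total recovery: £6,300 + £630 = £6,930

£6,930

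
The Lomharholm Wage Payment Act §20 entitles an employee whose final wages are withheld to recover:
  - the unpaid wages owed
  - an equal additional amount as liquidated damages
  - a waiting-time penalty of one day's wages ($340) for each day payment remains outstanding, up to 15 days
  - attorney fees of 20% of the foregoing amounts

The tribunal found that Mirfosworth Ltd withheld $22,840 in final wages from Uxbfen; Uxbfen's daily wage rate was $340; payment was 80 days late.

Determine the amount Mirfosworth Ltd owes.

$60,936

Liquidated damages (equal amount): $22,840
Penalty days: min(80, 15) = 15
Waiting-time penalty: 15 × $340 = $5,100
Subtotal: $22,840 + $22,840 + $5,100 = $50,780
Attorney fees: 20% of $50,780 = $10,156
Total award: $50,780 + $10,156 = $60,936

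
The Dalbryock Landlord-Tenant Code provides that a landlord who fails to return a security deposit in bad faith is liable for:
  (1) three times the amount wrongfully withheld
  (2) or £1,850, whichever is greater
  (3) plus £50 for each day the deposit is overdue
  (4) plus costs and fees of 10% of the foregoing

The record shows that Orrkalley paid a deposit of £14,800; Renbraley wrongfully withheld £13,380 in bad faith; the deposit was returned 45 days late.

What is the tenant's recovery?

Trebled: 3 × £13,380 = £40,140
Minimum £1,850: £40,140 meets the minimum, no increase.
Late-return penalty: 45 × £50 = £2,250
Damages plus late penalty: £40,140 + £2,250 = £42,390
Costs and fees: 10% of £42,390 = £4,239
Total recovery: £42,390 + £4,239 = £46,629

£46,629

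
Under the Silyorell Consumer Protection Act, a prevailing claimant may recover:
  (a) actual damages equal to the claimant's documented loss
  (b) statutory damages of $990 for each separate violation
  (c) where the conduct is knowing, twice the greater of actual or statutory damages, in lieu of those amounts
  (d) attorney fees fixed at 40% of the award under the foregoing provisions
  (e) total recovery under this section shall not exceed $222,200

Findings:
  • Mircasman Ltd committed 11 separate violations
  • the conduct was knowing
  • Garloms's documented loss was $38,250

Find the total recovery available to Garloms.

Statutory damages: 11 × $990 = $10,890
Greater of actual damages ($38,250) or statutory damages ($10,890): $38,250
Doubled: 2 × $38,250 = $76,500
Attorney fees: 40% of $76,500 = $30,600
Total before cap: $76,500 + $30,600 = $107,100
Cap at $222,200: $107,100 is within the cap, no reduction.

$107,100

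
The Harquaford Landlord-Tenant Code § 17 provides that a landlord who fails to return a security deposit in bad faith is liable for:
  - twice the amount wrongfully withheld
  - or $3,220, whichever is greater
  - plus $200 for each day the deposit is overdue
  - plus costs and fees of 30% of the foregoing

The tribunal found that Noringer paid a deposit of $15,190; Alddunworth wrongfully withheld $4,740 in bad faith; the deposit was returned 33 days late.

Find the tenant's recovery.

Doubled: 2 × $4,740 = $9,480
Minimum $3,220: $9,480 meets the minimum, no increase.
Late-return penalty: 33 × $200 = $6,600
Damages plus late penalty: $9,480 + $6,600 = $16,080
Costs and fees: 30% of $16,080 = $4,824
Total recovery: $16,080 + $4,824 = $20,904

$20,904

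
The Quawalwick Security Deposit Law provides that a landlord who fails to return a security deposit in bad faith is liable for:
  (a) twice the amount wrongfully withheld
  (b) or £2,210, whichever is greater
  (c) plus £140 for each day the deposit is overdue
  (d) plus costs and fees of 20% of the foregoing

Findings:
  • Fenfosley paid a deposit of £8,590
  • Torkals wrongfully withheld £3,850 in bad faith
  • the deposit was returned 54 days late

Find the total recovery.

£18,312

Doubled: 2 × £3,850 = £7,700
Minimum £2,210: £7,700 meets the minimum, no increase.
Late-return penalty: 54 × £140 = £7,560
Damages plus late penalty: £7,700 + £7,560 = £15,260
Costs and fees: 20% of £15,260 = £3,052
Total recovery: £15,260 + £3,052 = £18,312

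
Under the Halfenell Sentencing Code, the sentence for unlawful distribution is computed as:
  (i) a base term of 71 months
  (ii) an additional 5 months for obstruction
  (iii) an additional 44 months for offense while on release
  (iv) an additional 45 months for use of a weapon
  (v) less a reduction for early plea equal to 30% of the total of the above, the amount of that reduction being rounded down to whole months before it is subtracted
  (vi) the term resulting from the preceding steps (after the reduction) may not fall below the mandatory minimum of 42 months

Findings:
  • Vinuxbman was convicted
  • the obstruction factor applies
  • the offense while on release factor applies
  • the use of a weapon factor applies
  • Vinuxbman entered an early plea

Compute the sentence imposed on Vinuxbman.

Obstruction enhancement: +5 months
Offense while on release enhancement: +44 months
Use of a weapon enhancement: +45 months
Adjusted term: 71 months + 5 months + 44 months + 45 months = 165 months
Early plea reduction: 30% of 165 months = 49 months (rounded down)
After reduction: 165 − 49 = 116 months
Minimum 42 months: 116 months meets the minimum, no increase.

116 months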